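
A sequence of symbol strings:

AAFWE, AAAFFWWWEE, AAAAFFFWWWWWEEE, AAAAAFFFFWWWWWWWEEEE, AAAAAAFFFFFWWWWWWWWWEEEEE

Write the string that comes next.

AAAAAAAFFFFFFWWWWWWWWWWWEEEEEE

Reading off run lengths: A runs 2, 3, 4, 5, 6; F runs 1, 2, 3, 4, 5; W runs 1, 3, 5, 7, 9; E runs 1, 2, 3, 4, 5 — each is linear in n (n = 1, 2, …).
At n = 6 the blocks have lengths 7, 6, 11, 6.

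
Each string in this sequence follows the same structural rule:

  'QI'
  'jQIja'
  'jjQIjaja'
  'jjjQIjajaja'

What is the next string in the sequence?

s(k+1) = j·s(k)·ja, so each term gains j as a prefix and ja as a suffix.
One more step from jjjQIjajaja gives the answer.

jjjjQIjajajaja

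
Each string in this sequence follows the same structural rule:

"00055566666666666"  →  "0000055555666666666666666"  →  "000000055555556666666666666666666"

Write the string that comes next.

Term n consists of 2n-1 0's, followed by 2n-1 5's, followed by 4n+3 6's, where the shown terms are n = 2, 3, 4.
For the next term, n = 5, so the run lengths are 9, 9, 23.

00000000055555555566666666666666666666666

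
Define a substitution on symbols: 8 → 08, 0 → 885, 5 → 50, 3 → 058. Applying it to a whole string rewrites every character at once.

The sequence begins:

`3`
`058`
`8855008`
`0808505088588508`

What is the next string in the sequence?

φ(0808505088588508) expands symbol-by-symbol to 885 08 885 08 50 885 50 885 08 08 50 08 08 50 885 08; joining the 16 pieces gives the next term.

8850888508508855088508085008085088508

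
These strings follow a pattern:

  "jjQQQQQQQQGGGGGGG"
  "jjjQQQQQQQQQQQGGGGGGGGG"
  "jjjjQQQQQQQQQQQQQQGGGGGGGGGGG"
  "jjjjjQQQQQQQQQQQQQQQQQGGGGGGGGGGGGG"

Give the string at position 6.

Term n consists of n j's, followed by 3n+2 Q's, followed by 2n+3 G's, where the shown terms are n = 2, 3, 4, 5.
For term 6, n = 7, so the run lengths are 7, 23, 17.

jjjjjjjQQQQQQQQQQQQQQQQQQQQQQQGGGGGGGGGGGGGGGGG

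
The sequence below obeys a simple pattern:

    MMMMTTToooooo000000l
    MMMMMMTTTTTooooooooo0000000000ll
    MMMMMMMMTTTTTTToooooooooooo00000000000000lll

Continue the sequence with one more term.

MMMMMMMMMMTTTTTTTTTooooooooooooooo000000000000000000llll

Each string has the form M^{2n} T^{2n-1} o^{3n} 0^{4n-2} l^{n-1}, where the shown terms are n = 2, 3, 4.
At n = 5 the blocks have lengths 10, 9, 15, 18, 4.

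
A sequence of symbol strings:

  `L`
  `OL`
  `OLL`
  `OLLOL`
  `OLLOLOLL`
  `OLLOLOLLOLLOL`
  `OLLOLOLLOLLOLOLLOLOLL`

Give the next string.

Each term (from the third on) is the previous term followed by the one before it: term 3 = OL·L = OLL.
The next term joins OLLOLOLLOLLOLOLLOLOLL and OLLOLOLLOLLOL.

OLLOLOLLOLLOLOLLOLOLLOLLOLOLLOLLOL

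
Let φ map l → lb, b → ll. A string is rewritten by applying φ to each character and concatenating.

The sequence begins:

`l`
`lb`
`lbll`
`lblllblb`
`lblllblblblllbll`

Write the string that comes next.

Applying the rule to each of the 16 symbols of lblllblblblllbll gives the pieces lb ll lb lb lb ll lb ll lb ll lb lb lb ll lb lb, which concatenate to the answer.

lblllblblblllblllblllblblblllblb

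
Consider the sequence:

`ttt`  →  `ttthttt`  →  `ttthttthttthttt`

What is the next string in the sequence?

s(k+1) = s(k)·h·s(k) — each term doubles the last with 'h' between the halves.
One more doubling of ttthttthttthttt gives the answer.

ttthttthttthttthttthttthttthttt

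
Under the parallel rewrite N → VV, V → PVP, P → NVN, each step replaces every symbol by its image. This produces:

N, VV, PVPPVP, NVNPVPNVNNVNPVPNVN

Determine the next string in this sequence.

VVPVPVVNVNPVPNVNVVPVPVVVVPVPVVNVNPVPNVNVVPVPVV

Replace each of the 18 characters of NVNPVPNVNNVNPVPNVN in place — VV PVP VV NVN PVP NVN VV PVP VV VV PVP VV NVN PVP NVN VV PVP VV — and concatenate.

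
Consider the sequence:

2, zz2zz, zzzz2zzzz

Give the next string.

s(k+1) = zz·s(k)·zz, so each term gains zz as a prefix and zz as a suffix.
Applying this once more to zzzz2zzzz:

zzzzzz2zzzzzz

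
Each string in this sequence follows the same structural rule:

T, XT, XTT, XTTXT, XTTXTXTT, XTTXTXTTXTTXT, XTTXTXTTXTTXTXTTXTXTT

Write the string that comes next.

This is a Fibonacci-style word recurrence s(k) = s(k−1)·s(k−2): e.g. XT·T = XTT.
Continuing: XTTXTXTTXTTXTXTTXTXTT · XTTXTXTTXTTXT gives term 8.

XTTXTXTTXTTXTXTTXTXTTXTTXTXTTXTTXT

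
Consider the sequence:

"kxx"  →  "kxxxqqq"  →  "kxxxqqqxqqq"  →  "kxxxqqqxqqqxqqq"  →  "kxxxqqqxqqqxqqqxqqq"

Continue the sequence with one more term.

The strings grow by a fixed suffix xqqq each time.
So the next term is kxxxqqqxqqqxqqqxqqq·xqqq.

kxxxqqqxqqqxqqqxqqqxqqq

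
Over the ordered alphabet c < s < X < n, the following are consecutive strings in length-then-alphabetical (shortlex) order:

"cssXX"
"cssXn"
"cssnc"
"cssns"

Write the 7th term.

csXcc

Stepping forward 3 times from cssns: cssns → cssnX → cssnn, then the target.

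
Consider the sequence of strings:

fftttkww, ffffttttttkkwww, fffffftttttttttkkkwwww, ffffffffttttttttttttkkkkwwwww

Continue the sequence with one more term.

fffffffffftttttttttttttttkkkkkwwwwww

The n-th term is 2n f's then 3n t's then n k's then n+1 w's (n = 1, 2, …).
For the next term, n = 5, so the run lengths are 10, 15, 5, 6.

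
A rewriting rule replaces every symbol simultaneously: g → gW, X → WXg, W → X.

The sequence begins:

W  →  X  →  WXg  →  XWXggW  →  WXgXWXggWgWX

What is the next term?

XWXggWWXgXWXggWgWXgWXWXg

Apply φ to WXgXWXggWgWX symbol by symbol: W→X, X→WXg, g→gW, X→WXg, W→X, X→WXg, g→gW, g→gW, W→X, g→gW, W→X, X→WXg; joined: X WXg gW WXg X WXg gW gW X gW X WXg.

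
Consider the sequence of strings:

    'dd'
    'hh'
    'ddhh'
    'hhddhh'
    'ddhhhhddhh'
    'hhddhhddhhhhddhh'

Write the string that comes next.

This is a Fibonacci-style word recurrence s(k) = s(k−2)·s(k−1): e.g. dd·hh = ddhh.
So term 7 is ddhhhhddhh·hhddhhddhhhhddhh.

ddhhhhddhhhhddhhddhhhhddhh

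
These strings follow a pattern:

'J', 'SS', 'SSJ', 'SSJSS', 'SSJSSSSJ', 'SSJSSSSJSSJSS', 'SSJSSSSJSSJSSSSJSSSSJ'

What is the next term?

SSJSSSSJSSJSSSSJSSSSJSSJSSSSJSSJSS

Each term (from the third on) is the previous term followed by the one before it: term 3 = SS·J = SSJ.
The next term joins SSJSSSSJSSJSSSSJSSSSJ and SSJSSSSJSSJSS.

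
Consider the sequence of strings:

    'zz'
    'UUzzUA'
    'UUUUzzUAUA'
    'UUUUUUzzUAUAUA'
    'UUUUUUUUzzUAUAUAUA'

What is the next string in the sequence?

UUUUUUUUUUzzUAUAUAUAUA

s(k+1) = UU·s(k)·UA, so each term gains UU as a prefix and UA as a suffix.
One more step from UUUUUUUUzzUAUAUAUA gives the answer.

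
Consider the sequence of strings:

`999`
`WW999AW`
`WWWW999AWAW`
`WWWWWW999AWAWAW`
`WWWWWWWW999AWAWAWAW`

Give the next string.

Every step adds WW to the front and AW to the end of the previous string.
So the next term is WW·WWWWWWWW999AWAWAWAW·AW.

WWWWWWWWWW999AWAWAWAWAW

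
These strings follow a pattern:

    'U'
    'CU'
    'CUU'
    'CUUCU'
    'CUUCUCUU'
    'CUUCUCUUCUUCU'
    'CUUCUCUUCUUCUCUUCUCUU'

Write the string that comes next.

CUUCUCUUCUUCUCUUCUCUUCUUCUCUUCUUCU

From term 3 onward, concatenate the last term with the second-to-last: CU·U = CUU, CUU·CU = CUUCU, …
So term 8 is CUUCUCUUCUUCUCUUCUCUU·CUUCUCUUCUUCU.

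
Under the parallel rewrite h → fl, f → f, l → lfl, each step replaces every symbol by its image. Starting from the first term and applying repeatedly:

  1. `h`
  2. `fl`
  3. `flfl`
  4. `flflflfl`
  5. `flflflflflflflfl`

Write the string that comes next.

flflflflflflflflflflflflflflflfl

φ(flflflflflflflfl) expands symbol-by-symbol to f lfl f lfl f lfl f lfl f lfl f lfl f lfl f lfl; joining the 16 pieces gives the next term.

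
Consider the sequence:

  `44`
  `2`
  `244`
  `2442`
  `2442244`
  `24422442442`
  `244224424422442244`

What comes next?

24422442442244224424422442442

Each term (from the third on) is the previous term followed by the one before it: term 3 = 2·44 = 244.
The next term joins 244224424422442244 and 24422442442.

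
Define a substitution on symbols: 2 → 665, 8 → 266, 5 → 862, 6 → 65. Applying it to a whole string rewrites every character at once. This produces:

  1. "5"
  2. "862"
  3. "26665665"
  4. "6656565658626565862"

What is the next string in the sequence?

656586265862658626586226665665658626586226665665

Applying the rule to each of the 19 symbols of 6656565658626565862 gives the pieces 65 65 862 65 862 65 862 65 862 266 65 665 65 862 65 862 266 65 665, which concatenate to the answer.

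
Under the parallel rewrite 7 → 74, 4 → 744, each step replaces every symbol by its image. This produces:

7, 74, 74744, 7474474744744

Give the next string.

Rewriting the 13 symbols of 7474474744744 one by one yields 74 744 74 744 744 74 744 74 744 744 74 744 744; concatenated:

7474474744744747447474474474744744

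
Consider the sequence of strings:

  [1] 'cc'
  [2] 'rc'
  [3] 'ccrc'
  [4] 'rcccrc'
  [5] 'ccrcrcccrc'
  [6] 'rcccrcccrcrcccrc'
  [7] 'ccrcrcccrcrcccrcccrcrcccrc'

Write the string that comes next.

rcccrcccrcrcccrcccrcrcccrcrcccrcccrcrcccrc

Each term (from the third on) is the two preceding terms concatenated in order: term 3 = cc·rc = ccrc.
So term 8 is rcccrcccrcrcccrc·ccrcrcccrcrcccrcccrcrcccrc.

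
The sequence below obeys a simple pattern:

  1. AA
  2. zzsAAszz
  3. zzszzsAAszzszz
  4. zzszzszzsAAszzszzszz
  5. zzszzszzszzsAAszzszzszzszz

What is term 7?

zzszzszzszzszzszzsAAszzszzszzszzszzszz

Each term wraps the previous one in zzs on the left and szz on the right.
From zzszzszzszzsAAszzszzszzszz, 2 further steps: zzszzszzszzsAAszzszzszzszz → zzszzszzszzszzsAAszzszzszzszzszz → (answer).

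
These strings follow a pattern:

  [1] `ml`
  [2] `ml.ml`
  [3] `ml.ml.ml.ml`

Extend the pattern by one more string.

Every step duplicates the string with '.' between the halves.
One more doubling of ml.ml.ml.ml gives the answer.

ml.ml.ml.ml.ml.ml.ml.ml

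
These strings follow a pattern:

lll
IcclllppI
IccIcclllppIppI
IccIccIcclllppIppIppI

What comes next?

Each term wraps the previous one in Icc on the left and ppI on the right.
Applying this once more to IccIccIcclllppIppIppI:

IccIccIccIcclllppIppIppIppI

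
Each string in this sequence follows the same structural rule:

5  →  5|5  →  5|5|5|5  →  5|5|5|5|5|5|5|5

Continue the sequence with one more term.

s(k+1) = s(k)·|·s(k) — each term doubles the last with '|' between the halves.
One more doubling of 5|5|5|5|5|5|5|5 gives the answer.

5|5|5|5|5|5|5|5|5|5|5|5|5|5|5|5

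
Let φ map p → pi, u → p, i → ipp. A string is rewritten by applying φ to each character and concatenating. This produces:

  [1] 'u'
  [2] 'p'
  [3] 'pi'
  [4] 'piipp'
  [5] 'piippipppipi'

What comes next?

piippipppipiipppipipiipppiipp

Rewriting each symbol of piippipppipi: p→pi, i→ipp, i→ipp, p→pi, p→pi, i→ipp, p→pi, p→pi, p→pi, i→ipp, p→pi, i→ipp, which concatenates to pi ipp ipp pi pi ipp pi pi pi ipp pi ipp.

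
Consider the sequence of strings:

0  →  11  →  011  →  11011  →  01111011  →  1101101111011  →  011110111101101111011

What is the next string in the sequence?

From term 3 onward, concatenate the second-to-last term with the last: 0·11 = 011, 11·011 = 11011, …
The next term joins 1101101111011 and 011110111101101111011.

1101101111011011110111101101111011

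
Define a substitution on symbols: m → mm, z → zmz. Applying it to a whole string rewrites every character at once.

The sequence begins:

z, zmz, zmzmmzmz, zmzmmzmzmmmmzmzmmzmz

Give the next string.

Applying the rule to each of the 20 symbols of zmzmmzmzmmmmzmzmmzmz gives the pieces zmz mm zmz mm mm zmz mm zmz mm mm mm mm zmz mm zmz mm mm zmz mm zmz, which concatenate to the answer.

zmzmmzmzmmmmzmzmmzmzmmmmmmmmzmzmmzmzmmmmzmzmmzmz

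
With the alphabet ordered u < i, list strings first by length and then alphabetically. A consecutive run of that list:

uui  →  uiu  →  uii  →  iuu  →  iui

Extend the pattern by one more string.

The successor of iui increments the rightmost position that isn't already i and resets every position after it to u.

iiu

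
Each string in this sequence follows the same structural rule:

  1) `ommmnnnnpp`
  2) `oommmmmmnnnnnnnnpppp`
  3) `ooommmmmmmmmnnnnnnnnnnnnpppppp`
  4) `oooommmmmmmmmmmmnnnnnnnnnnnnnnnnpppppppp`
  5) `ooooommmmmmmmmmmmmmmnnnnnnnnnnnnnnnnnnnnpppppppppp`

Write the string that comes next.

The n-th term is n o's then 3n m's then 4n n's then 2n p's (n = 1, 2, …).
For the next term, n = 6, so the run lengths are 6, 18, 24, 12.

oooooommmmmmmmmmmmmmmmmmnnnnnnnnnnnnnnnnnnnnnnnnpppppppppppp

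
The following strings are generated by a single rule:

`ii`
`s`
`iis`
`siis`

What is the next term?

Each term (from the third on) is the two preceding terms concatenated in order: term 3 = ii·s = iis.
Continuing: iis · siis gives term 5.

iissiis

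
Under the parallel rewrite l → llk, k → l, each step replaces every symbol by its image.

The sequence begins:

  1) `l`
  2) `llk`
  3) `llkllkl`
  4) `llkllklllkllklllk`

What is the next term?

Rewriting the 17 symbols of llkllklllkllklllk one by one yields llk llk l llk llk l llk llk llk l llk llk l llk llk llk l; concatenated:

llkllklllkllklllkllkllklllkllklllkllkllkl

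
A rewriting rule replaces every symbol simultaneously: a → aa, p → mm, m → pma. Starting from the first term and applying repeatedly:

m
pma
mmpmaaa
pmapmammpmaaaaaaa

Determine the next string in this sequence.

Rewriting the 17 symbols of pmapmammpmaaaaaaa one by one yields mm pma aa mm pma aa pma pma mm pma aa aa aa aa aa aa aa; concatenated:

mmpmaaammpmaaapmapmammpmaaaaaaaaaaaaaaa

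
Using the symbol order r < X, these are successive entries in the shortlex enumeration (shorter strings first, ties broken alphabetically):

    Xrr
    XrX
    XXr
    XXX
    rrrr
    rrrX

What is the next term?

rrXr

Find the rightmost character of rrrX below X, bump it to the next letter, and reset everything to its right to r.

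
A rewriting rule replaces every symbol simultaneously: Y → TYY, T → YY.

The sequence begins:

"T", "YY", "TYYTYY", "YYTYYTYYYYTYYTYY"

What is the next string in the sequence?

φ(YYTYYTYYYYTYYTYY) expands symbol-by-symbol to TYY TYY YY TYY TYY YY TYY TYY TYY TYY YY TYY TYY YY TYY TYY; joining the 16 pieces gives the next term.

TYYTYYYYTYYTYYYYTYYTYYTYYTYYYYTYYTYYYYTYYTYY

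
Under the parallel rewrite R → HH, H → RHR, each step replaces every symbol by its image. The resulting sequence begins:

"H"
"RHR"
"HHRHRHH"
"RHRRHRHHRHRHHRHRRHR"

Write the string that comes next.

HHRHRHHHHRHRHHRHRRHRHHRHRHHRHRRHRHHRHRHHHHRHRHH

φ(RHRRHRHHRHRHHRHRRHR) expands symbol-by-symbol to HH RHR HH HH RHR HH RHR RHR HH RHR HH RHR RHR HH RHR HH HH RHR HH; joining the 19 pieces gives the next term.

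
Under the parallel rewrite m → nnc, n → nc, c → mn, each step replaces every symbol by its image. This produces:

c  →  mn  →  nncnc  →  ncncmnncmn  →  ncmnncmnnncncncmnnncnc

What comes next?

Replace each of the 22 characters of ncmnncmnnncncncmnnncnc in place — nc mn nnc nc nc mn nnc nc nc nc mn nc mn nc mn nnc nc nc nc mn nc mn — and concatenate.

ncmnnncncncmnnncncncncmnncmnncmnnncncncncmnncmn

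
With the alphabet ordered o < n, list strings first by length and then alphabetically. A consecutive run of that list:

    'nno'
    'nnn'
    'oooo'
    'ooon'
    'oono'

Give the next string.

oonn

The successor of oono increments the rightmost position that isn't already n and resets every position after it to o.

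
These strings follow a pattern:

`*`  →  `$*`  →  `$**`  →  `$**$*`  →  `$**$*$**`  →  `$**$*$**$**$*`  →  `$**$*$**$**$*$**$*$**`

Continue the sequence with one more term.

From term 3 onward, concatenate the last term with the second-to-last: $*·* = $**, $**·$* = $**$*, …
Continuing: $**$*$**$**$*$**$*$** · $**$*$**$**$* gives term 8.

$**$*$**$**$*$**$*$**$**$*$**$**$*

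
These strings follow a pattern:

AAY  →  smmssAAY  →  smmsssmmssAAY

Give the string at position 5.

smmsssmmsssmmsssmmssAAY

The strings grow by a fixed prefix smmss each time.
From smmsssmmssAAY, 2 further steps: smmsssmmssAAY → smmsssmmsssmmssAAY → (answer).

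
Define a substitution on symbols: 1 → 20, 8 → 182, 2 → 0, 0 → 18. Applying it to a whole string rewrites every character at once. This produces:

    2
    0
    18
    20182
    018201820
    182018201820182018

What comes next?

Rewriting the 18 symbols of 182018201820182018 one by one yields 20 182 0 18 20 182 0 18 20 182 0 18 20 182 0 18 20 182; concatenated:

2018201820182018201820182018201820182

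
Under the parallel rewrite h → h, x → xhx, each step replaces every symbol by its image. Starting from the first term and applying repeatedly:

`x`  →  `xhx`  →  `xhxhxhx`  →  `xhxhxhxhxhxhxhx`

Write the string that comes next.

xhxhxhxhxhxhxhxhxhxhxhxhxhxhxhx

Replace each of the 15 characters of xhxhxhxhxhxhxhx in place — xhx h xhx h xhx h xhx h xhx h xhx h xhx h xhx — and concatenate.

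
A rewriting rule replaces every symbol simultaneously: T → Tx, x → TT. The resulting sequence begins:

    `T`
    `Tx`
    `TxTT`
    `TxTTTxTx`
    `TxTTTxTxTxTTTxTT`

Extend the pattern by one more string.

TxTTTxTxTxTTTxTTTxTTTxTxTxTTTxTx

φ(TxTTTxTxTxTTTxTT) expands symbol-by-symbol to Tx TT Tx Tx Tx TT Tx TT Tx TT Tx Tx Tx TT Tx Tx; joining the 16 pieces gives the next term.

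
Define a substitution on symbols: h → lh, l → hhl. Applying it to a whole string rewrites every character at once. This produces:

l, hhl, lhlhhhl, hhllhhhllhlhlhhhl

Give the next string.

Applying the rule to each of the 17 symbols of hhllhhhllhlhlhhhl gives the pieces lh lh hhl hhl lh lh lh hhl hhl lh hhl lh hhl lh lh lh hhl, which concatenate to the answer.

lhlhhhlhhllhlhlhhhlhhllhhhllhhhllhlhlhhhl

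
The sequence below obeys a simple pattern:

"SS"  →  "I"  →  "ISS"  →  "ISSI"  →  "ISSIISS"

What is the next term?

ISSIISSISSI

From term 3 onward, concatenate the last term with the second-to-last: I·SS = ISS, ISS·I = ISSI, …
Continuing: ISSIISS · ISSI gives term 6.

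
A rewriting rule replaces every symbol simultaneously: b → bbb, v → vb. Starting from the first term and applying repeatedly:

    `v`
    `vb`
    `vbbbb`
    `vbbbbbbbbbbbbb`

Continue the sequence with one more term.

vbbbbbbbbbbbbbbbbbbbbbbbbbbbbbbbbbbbbbbbb

φ(vbbbbbbbbbbbbb) expands symbol-by-symbol to vb bbb bbb bbb bbb bbb bbb bbb bbb bbb bbb bbb bbb bbb; joining the 14 pieces gives the next term.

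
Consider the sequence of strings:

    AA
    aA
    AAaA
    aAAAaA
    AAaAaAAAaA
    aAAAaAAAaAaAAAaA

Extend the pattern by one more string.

This is a Fibonacci-style word recurrence s(k) = s(k−2)·s(k−1): e.g. AA·aA = AAaA.
So term 7 is AAaAaAAAaA·aAAAaAAAaAaAAAaA.

AAaAaAAAaAaAAAaAAAaAaAAAaA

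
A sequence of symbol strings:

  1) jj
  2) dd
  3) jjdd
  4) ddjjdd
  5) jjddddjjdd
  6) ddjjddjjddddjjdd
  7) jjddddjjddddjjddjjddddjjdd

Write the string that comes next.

Each term (from the third on) is the two preceding terms concatenated in order: term 3 = jj·dd = jjdd.
Continuing: ddjjddjjddddjjdd · jjddddjjddddjjddjjddddjjdd gives term 8.

ddjjddjjddddjjddjjddddjjddddjjddjjddddjjdd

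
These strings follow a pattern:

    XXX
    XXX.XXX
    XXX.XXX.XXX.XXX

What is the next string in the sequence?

XXX.XXX.XXX.XXX.XXX.XXX.XXX.XXX

s(k+1) = s(k)·.·s(k) — each term doubles the last with '.' between the halves.
One more doubling of XXX.XXX.XXX.XXX gives the answer.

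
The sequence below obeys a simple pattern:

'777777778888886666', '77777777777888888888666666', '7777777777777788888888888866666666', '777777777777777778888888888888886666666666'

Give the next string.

Term n consists of 3n+2 7's, followed by 3n 8's, followed by 2n 6's, where the shown terms are n = 2, 3, 4, 5.
Setting n = 6 gives 20, 18, 12 characters in each block.

77777777777777777777888888888888888888666666666666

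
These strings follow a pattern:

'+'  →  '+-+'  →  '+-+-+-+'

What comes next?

Each string is two copies of the previous one joined by '-'.
So the next term is two copies of +-+-+-+ with '-' between the halves.

+-+-+-+-+-+-+-+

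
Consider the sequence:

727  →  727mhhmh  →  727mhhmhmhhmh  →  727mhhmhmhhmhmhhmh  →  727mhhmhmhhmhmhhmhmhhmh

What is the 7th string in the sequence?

Each term is the previous one with mhhmh appended.
From 727mhhmhmhhmhmhhmhmhhmh, 2 further steps: 727mhhmhmhhmhmhhmhmhhmh → 727mhhmhmhhmhmhhmhmhhmhmhhmh → (answer).

727mhhmhmhhmhmhhmhmhhmhmhhmhmhhmh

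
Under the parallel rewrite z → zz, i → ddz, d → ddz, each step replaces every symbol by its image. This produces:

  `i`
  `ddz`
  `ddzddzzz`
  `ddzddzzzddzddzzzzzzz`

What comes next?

Rewriting the 20 symbols of ddzddzzzddzddzzzzzzz one by one yields ddz ddz zz ddz ddz zz zz zz ddz ddz zz ddz ddz zz zz zz zz zz zz zz; concatenated:

ddzddzzzddzddzzzzzzzddzddzzzddzddzzzzzzzzzzzzzzz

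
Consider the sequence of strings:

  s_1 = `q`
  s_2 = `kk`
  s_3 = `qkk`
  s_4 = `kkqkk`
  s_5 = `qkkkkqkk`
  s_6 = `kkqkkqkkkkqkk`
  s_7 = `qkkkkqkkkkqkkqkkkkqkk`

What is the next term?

kkqkkqkkkkqkkqkkkkqkkkkqkkqkkkkqkk

From term 3 onward, concatenate the second-to-last term with the last: q·kk = qkk, kk·qkk = kkqkk, …
The next term joins kkqkkqkkkkqkk and qkkkkqkkkkqkkqkkkkqkk.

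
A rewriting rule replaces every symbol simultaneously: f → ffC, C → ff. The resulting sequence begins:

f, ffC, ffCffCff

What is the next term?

ffCffCffffCffCffffCffC

Apply φ to ffCffCff symbol by symbol: f→ffC, f→ffC, C→ff, f→ffC, f→ffC, C→ff, f→ffC, f→ffC; joined: ffC ffC ff ffC ffC ff ffC ffC.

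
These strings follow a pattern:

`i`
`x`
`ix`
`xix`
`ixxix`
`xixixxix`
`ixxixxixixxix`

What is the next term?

xixixxixixxixxixixxix

From term 3 onward, concatenate the second-to-last term with the last: i·x = ix, x·ix = xix, …
Continuing: xixixxix · ixxixxixixxix gives term 8.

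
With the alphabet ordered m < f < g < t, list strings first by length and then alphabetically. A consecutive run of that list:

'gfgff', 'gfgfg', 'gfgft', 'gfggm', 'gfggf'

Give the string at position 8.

gfgtm

Stepping forward 3 times from gfggf: gfggf → gfggg → gfggt, then the target.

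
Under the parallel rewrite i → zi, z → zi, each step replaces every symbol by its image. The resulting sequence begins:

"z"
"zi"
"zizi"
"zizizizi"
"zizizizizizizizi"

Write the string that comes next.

Rewriting the 16 symbols of zizizizizizizizi one by one yields zi zi zi zi zi zi zi zi zi zi zi zi zi zi zi zi; concatenated:

zizizizizizizizizizizizizizizizi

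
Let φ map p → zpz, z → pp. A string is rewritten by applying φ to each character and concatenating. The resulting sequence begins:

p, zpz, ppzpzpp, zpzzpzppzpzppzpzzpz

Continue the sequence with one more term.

ppzpzppppzpzppzpzzpzppzpzppzpzzpzppzpzppppzpzpp

Replace each of the 19 characters of zpzzpzppzpzppzpzzpz in place — pp zpz pp pp zpz pp zpz zpz pp zpz pp zpz zpz pp zpz pp pp zpz pp — and concatenate.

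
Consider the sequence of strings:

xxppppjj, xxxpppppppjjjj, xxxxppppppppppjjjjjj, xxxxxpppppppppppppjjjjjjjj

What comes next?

xxxxxxppppppppppppppppjjjjjjjjjj

The n-th term is n+1 x's then 3n+1 p's then 2n j's (n = 1, 2, …).
At n = 5 the blocks have lengths 6, 16, 10.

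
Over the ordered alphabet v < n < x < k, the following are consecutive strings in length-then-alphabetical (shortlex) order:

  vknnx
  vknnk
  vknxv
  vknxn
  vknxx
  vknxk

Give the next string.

vknkv

Treat vknxk as a base-4 numeral over the given alphabet and add one, carrying through any trailing k's.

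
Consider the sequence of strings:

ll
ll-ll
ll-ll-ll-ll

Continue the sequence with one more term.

Each string is two copies of the previous one joined by '-'.
One more doubling of ll-ll-ll-ll gives the answer.

ll-ll-ll-ll-ll-ll-ll-ll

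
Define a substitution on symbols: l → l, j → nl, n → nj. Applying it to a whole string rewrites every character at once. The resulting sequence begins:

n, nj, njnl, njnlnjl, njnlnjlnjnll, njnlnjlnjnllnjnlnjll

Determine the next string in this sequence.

njnlnjlnjnllnjnlnjllnjnlnjlnjnlll

Applying the rule to each of the 20 symbols of njnlnjlnjnllnjnlnjll gives the pieces nj nl nj l nj nl l nj nl nj l l nj nl nj l nj nl l l, which concatenate to the answer.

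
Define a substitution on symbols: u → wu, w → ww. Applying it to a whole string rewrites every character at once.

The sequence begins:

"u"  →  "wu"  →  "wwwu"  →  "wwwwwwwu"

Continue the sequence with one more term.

wwwwwwwwwwwwwwwu

Rewriting each symbol of wwwwwwwu: w→ww, w→ww, w→ww, w→ww, w→ww, w→ww, w→ww, u→wu, which concatenates to ww ww ww ww ww ww ww wu.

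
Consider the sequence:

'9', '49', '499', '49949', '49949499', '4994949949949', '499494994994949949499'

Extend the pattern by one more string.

4994949949949499494994994949949949

This is a Fibonacci-style word recurrence s(k) = s(k−1)·s(k−2): e.g. 49·9 = 499.
The next term joins 499494994994949949499 and 4994949949949.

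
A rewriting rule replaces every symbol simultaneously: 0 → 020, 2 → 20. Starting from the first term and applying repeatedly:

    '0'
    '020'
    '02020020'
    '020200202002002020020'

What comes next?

Applying the rule to each of the 21 symbols of 020200202002002020020 gives the pieces 020 20 020 20 020 020 20 020 20 020 020 20 020 020 20 020 20 020 020 20 020, which concatenate to the answer.

0202002020020020200202002002020020020200202002002020020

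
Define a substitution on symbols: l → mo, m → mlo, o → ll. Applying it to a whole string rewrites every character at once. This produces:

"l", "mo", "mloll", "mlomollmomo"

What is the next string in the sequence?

mlomollmlollmomomlollmloll

Expanding mlomollmomo: m→mlo, l→mo, o→ll, m→mlo, o→ll, l→mo, l→mo, m→mlo, o→ll, m→mlo, o→ll. Concatenated: mlo mo ll mlo ll mo mo mlo ll mlo ll.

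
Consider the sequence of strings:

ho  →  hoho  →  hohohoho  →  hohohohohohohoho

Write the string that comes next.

hohohohohohohohohohohohohohohoho

Every step duplicates the string.
So the next term is two copies of hohohohohohohoho.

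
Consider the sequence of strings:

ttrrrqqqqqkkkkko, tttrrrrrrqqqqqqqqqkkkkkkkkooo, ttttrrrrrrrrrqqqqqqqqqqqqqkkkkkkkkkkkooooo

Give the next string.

The n-th term is n+1 t's then 3n r's then 4n+1 q's then 3n+2 k's then 2n-1 o's (n = 1, 2, …).
For the next term, n = 4, so the run lengths are 5, 12, 17, 14, 7.

tttttrrrrrrrrrrrrqqqqqqqqqqqqqqqqqkkkkkkkkkkkkkkooooooo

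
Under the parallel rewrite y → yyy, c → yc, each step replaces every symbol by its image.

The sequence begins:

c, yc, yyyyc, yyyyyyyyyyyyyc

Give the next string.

Replace each of the 14 characters of yyyyyyyyyyyyyc in place — yyy yyy yyy yyy yyy yyy yyy yyy yyy yyy yyy yyy yyy yc — and concatenate.

yyyyyyyyyyyyyyyyyyyyyyyyyyyyyyyyyyyyyyyyc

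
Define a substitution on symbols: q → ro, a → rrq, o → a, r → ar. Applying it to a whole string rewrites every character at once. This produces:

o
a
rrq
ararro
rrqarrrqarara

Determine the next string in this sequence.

Rewriting the 13 symbols of rrqarrrqarara one by one yields ar ar ro rrq ar ar ar ro rrq ar rrq ar rrq; concatenated:

ararrorrqarararrorrqarrrqarrrq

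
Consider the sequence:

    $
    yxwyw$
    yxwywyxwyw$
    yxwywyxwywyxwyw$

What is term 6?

yxwywyxwywyxwywyxwywyxwyw$

Every step adds yxwyw at the front: s(k+1) = yxwyw·s(k).
From yxwywyxwywyxwyw$, 2 further steps: yxwywyxwywyxwyw$ → yxwywyxwywyxwywyxwyw$ → (answer).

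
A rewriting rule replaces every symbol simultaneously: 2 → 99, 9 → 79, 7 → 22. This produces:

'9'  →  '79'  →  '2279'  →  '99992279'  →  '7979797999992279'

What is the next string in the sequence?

22792279227922797979797999992279

Replace each of the 16 characters of 7979797999992279 in place — 22 79 22 79 22 79 22 79 79 79 79 79 99 99 22 79 — and concatenate.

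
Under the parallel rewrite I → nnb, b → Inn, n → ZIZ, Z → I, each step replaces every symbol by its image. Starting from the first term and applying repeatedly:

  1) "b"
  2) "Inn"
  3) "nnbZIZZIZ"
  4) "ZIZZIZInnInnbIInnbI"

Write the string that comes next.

InnbIInnbInnbZIZZIZnnbZIZZIZInnnnbnnbZIZZIZInnnnb

Applying the rule to each of the 19 symbols of ZIZZIZInnInnbIInnbI gives the pieces I nnb I I nnb I nnb ZIZ ZIZ nnb ZIZ ZIZ Inn nnb nnb ZIZ ZIZ Inn nnb, which concatenate to the answer.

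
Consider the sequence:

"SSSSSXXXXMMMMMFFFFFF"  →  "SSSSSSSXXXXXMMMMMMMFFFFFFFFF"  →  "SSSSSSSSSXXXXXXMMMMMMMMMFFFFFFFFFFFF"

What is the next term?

Term n consists of 2n+1 S's, followed by n+2 X's, followed by 2n+1 M's, followed by 3n F's, where the shown terms are n = 2, 3, 4.
For the next term, n = 5, so the run lengths are 11, 7, 11, 15.

SSSSSSSSSSSXXXXXXXMMMMMMMMMMMFFFFFFFFFFFFFFF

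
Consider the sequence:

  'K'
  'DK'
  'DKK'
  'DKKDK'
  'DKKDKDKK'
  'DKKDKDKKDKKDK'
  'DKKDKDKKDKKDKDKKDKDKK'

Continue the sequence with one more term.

DKKDKDKKDKKDKDKKDKDKKDKKDKDKKDKKDK

This is a Fibonacci-style word recurrence s(k) = s(k−1)·s(k−2): e.g. DK·K = DKK.
So term 8 is DKKDKDKKDKKDKDKKDKDKK·DKKDKDKKDKKDK.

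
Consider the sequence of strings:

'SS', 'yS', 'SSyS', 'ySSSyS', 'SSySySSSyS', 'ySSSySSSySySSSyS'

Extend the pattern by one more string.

Each term (from the third on) is the two preceding terms concatenated in order: term 3 = SS·yS = SSyS.
So term 7 is SSySySSSyS·ySSSySSSySySSSyS.

SSySySSSySySSSySSSySySSSyS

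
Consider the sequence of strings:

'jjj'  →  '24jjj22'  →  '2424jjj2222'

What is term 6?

2424242424jjj2222222222

Each term wraps the previous one in 24 on the left and 22 on the right.
From 2424jjj2222, 3 further steps: 2424jjj2222 → 242424jjj222222 → 24242424jjj22222222 → (answer).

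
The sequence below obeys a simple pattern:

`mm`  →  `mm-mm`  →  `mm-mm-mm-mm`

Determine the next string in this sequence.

mm-mm-mm-mm-mm-mm-mm-mm

s(k+1) = s(k)·-·s(k) — each term doubles the last with '-' between the halves.
One more doubling of mm-mm-mm-mm gives the answer.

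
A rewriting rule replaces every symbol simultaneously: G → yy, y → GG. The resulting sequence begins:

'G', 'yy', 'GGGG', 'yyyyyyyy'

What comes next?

GGGGGGGGGGGGGGGG

Apply φ to yyyyyyyy symbol by symbol: y→GG, y→GG, y→GG, y→GG, y→GG, y→GG, y→GG, y→GG; joined: GG GG GG GG GG GG GG GG.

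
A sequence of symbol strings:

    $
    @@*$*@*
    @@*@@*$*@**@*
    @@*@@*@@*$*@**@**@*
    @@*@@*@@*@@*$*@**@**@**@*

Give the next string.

s(k+1) = @@*·s(k)·*@*, so each term gains @@* as a prefix and *@* as a suffix.
So the next term is @@*·@@*@@*@@*@@*$*@**@**@**@*·*@*.

@@*@@*@@*@@*@@*$*@**@**@**@**@*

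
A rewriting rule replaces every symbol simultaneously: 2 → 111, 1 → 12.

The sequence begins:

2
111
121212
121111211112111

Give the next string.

Rewriting the 15 symbols of 121111211112111 one by one yields 12 111 12 12 12 12 111 12 12 12 12 111 12 12 12; concatenated:

121111212121211112121212111121212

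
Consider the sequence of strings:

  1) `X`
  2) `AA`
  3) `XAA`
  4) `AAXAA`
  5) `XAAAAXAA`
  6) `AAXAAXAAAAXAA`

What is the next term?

XAAAAXAAAAXAAXAAAAXAA

From term 3 onward, concatenate the second-to-last term with the last: X·AA = XAA, AA·XAA = AAXAA, …
The next term joins XAAAAXAA and AAXAAXAAAAXAA.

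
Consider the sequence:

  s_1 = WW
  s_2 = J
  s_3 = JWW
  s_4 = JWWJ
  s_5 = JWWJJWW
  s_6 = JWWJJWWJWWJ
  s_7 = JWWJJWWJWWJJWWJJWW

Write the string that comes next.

This is a Fibonacci-style word recurrence s(k) = s(k−1)·s(k−2): e.g. J·WW = JWW.
So term 8 is JWWJJWWJWWJJWWJJWW·JWWJJWWJWWJ.

JWWJJWWJWWJJWWJJWWJWWJJWWJWWJ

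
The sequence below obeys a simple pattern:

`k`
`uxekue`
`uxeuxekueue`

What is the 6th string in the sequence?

uxeuxeuxeuxeuxekueueueueue

Every step adds uxe to the front and ue to the end of the previous string.
From uxeuxekueue, 3 further steps: uxeuxekueue → uxeuxeuxekueueue → uxeuxeuxeuxekueueueue → (answer).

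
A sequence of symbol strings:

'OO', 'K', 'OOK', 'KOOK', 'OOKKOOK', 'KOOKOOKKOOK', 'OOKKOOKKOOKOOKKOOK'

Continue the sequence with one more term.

KOOKOOKKOOKOOKKOOKKOOKOOKKOOK

Each term (from the third on) is the two preceding terms concatenated in order: term 3 = OO·K = OOK.
Continuing: KOOKOOKKOOK · OOKKOOKKOOKOOKKOOK gives term 8.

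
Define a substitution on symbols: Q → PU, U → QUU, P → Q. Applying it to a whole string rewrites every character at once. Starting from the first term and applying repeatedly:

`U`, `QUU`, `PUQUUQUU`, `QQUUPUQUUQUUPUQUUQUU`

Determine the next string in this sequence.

PUPUQUUQUUQQUUPUQUUQUUPUQUUQUUQQUUPUQUUQUUPUQUUQUU

Replace each of the 20 characters of QQUUPUQUUQUUPUQUUQUU in place — PU PU QUU QUU Q QUU PU QUU QUU PU QUU QUU Q QUU PU QUU QUU PU QUU QUU — and concatenate.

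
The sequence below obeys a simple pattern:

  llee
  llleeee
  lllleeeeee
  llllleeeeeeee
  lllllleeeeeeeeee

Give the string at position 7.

Reading off run lengths: l runs 2, 3, 4, 5, 6; e runs 2, 4, 6, 8, 10 — each is linear in n (n = 1, 2, …).
Setting n = 7 gives 8, 14 characters in each block.

lllllllleeeeeeeeeeeeee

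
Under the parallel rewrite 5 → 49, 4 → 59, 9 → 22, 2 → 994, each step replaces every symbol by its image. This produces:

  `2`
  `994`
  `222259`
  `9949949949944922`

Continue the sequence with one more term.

Replace each of the 16 characters of 9949949949944922 in place — 22 22 59 22 22 59 22 22 59 22 22 59 59 22 994 994 — and concatenate.

2222592222592222592222595922994994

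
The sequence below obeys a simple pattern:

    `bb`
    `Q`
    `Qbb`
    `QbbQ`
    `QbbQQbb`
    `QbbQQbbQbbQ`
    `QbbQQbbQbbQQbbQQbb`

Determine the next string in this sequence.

QbbQQbbQbbQQbbQQbbQbbQQbbQbbQ

From term 3 onward, concatenate the last term with the second-to-last: Q·bb = Qbb, Qbb·Q = QbbQ, …
So term 8 is QbbQQbbQbbQQbbQQbb·QbbQQbbQbbQ.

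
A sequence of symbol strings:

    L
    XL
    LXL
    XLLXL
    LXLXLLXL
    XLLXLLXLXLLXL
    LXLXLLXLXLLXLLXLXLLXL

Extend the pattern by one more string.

XLLXLLXLXLLXLLXLXLLXLXLLXLLXLXLLXL

Each term (from the third on) is the two preceding terms concatenated in order: term 3 = L·XL = LXL.
Continuing: XLLXLLXLXLLXL · LXLXLLXLXLLXLLXLXLLXL gives term 8.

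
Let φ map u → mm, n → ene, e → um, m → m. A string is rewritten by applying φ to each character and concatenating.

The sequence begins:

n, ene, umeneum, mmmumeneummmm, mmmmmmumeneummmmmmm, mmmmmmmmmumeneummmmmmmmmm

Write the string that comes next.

mmmmmmmmmmmmumeneummmmmmmmmmmmm

Replace each of the 25 characters of mmmmmmmmmumeneummmmmmmmmm in place — m m m m m m m m m mm m um ene um mm m m m m m m m m m m — and concatenate.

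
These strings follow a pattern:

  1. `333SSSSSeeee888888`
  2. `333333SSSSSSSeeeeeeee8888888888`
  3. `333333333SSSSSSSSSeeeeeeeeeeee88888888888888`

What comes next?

333333333333SSSSSSSSSSSeeeeeeeeeeeeeeee888888888888888888

The n-th term is 3n 3's then 2n+3 S's then 4n e's then 4n+2 8's (n = 1, 2, …).
At n = 4 the blocks have lengths 12, 11, 16, 18.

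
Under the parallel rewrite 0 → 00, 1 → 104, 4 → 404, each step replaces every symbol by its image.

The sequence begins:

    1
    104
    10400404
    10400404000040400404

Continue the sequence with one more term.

104004040000404004040000000040400404000040400404

φ(10400404000040400404) expands symbol-by-symbol to 104 00 404 00 00 404 00 404 00 00 00 00 404 00 404 00 00 404 00 404; joining the 20 pieces gives the next term.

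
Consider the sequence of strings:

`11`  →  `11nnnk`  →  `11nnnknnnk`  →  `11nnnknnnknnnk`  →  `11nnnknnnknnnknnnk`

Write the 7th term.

Every step adds nnnk to the end: s(k+1) = s(k)·nnnk.
From 11nnnknnnknnnknnnk, 2 further steps: 11nnnknnnknnnknnnk → 11nnnknnnknnnknnnknnnk → (answer).

11nnnknnnknnnknnnknnnknnnk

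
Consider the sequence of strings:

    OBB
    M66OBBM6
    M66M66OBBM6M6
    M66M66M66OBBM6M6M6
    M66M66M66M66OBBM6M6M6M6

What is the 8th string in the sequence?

M66M66M66M66M66M66M66OBBM6M6M6M6M6M6M6

Every step adds M66 to the front and M6 to the end of the previous string.
From M66M66M66M66OBBM6M6M6M6, 3 further steps: M66M66M66M66OBBM6M6M6M6 → M66M66M66M66M66OBBM6M6M6M6M6 → M66M66M66M66M66M66OBBM6M6M6M6M6M6 → (answer).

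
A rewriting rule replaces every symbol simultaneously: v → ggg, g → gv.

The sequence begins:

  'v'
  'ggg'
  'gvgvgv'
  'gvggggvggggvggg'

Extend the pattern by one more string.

Rewriting the 15 symbols of gvggggvggggvggg one by one yields gv ggg gv gv gv gv ggg gv gv gv gv ggg gv gv gv; concatenated:

gvggggvgvgvgvggggvgvgvgvggggvgvgv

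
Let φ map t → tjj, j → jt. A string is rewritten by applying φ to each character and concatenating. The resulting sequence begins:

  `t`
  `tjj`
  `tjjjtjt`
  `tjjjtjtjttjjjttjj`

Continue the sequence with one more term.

Replace each of the 17 characters of tjjjtjtjttjjjttjj in place — tjj jt jt jt tjj jt tjj jt tjj tjj jt jt jt tjj tjj jt jt — and concatenate.

tjjjtjtjttjjjttjjjttjjtjjjtjtjttjjtjjjtjt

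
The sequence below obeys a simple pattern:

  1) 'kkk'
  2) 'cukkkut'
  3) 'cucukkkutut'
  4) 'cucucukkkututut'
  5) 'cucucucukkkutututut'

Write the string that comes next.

Each term wraps the previous one in cu on the left and ut on the right.
Applying this once more to cucucucukkkutututut:

cucucucucukkkututututut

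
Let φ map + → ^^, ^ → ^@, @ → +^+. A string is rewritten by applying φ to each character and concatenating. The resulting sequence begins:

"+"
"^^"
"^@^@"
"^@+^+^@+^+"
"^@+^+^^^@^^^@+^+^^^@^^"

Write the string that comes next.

Rewriting the 22 symbols of ^@+^+^^^@^^^@+^+^^^@^^ one by one yields ^@ +^+ ^^ ^@ ^^ ^@ ^@ ^@ +^+ ^@ ^@ ^@ +^+ ^^ ^@ ^^ ^@ ^@ ^@ +^+ ^@ ^@; concatenated:

^@+^+^^^@^^^@^@^@+^+^@^@^@+^+^^^@^^^@^@^@+^+^@^@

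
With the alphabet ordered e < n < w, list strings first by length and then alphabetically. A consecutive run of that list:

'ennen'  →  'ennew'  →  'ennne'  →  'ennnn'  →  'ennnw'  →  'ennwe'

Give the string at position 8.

Stepping forward 2 times from ennwe: ennwe → ennwn, then the target.

ennww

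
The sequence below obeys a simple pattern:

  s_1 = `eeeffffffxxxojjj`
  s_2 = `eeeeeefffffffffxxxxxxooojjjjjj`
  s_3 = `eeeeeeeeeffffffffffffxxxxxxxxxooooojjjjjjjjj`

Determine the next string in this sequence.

Term n consists of 3n e's, followed by 3n+3 f's, followed by 3n x's, followed by 2n-1 o's, followed by 3n j's (n = 1, 2, …).
At n = 4 the blocks have lengths 12, 15, 12, 7, 12.

eeeeeeeeeeeefffffffffffffffxxxxxxxxxxxxooooooojjjjjjjjjjjj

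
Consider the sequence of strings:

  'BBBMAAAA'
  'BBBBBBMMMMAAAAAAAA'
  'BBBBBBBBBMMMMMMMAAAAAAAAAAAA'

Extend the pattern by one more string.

BBBBBBBBBBBBMMMMMMMMMMAAAAAAAAAAAAAAAA

Reading off run lengths: B runs 3, 6, 9; M runs 1, 4, 7; A runs 4, 8, 12 — each is linear in n (n = 1, 2, …).
Setting n = 4 gives 12, 10, 16 characters in each block.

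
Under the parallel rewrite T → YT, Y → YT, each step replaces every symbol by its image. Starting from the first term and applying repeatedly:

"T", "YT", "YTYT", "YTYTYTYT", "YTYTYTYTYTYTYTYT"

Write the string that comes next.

YTYTYTYTYTYTYTYTYTYTYTYTYTYTYTYT

Replace each of the 16 characters of YTYTYTYTYTYTYTYT in place — YT YT YT YT YT YT YT YT YT YT YT YT YT YT YT YT — and concatenate.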